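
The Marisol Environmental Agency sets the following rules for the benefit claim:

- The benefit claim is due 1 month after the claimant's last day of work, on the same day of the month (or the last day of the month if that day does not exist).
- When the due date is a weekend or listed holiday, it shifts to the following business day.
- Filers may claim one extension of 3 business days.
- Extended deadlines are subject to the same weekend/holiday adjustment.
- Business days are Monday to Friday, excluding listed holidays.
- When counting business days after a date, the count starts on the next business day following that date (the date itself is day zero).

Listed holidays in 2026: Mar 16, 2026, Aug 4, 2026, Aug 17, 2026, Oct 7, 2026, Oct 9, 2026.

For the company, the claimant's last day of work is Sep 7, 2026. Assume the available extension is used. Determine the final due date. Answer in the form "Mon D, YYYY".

Moving 1 month forward from Sep 7, 2026 on the corresponding day gives Oct 7, 2026.
Oct 7, 2026 falls on a listed holiday. Rolling to the next business day gives Oct 8, 2026, a Thursday.
The 3-business-day extension runs from Oct 8, 2026 to Oct 14, 2026.
Since Oct 14, 2026 is a Wednesday and not a holiday, the date is unchanged.
The final due date is Oct 14, 2026.

Oct 14, 2026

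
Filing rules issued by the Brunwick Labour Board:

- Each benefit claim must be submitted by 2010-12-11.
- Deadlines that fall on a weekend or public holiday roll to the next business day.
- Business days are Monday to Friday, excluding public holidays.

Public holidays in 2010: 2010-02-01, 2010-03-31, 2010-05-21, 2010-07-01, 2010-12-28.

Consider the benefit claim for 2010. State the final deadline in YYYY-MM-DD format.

2010-12-13

Start from the fixed due date, 2010-12-11.
2010-12-11 is a Saturday; the next business day is 2010-12-13 (Monday).
So the filing is due 2010-12-13.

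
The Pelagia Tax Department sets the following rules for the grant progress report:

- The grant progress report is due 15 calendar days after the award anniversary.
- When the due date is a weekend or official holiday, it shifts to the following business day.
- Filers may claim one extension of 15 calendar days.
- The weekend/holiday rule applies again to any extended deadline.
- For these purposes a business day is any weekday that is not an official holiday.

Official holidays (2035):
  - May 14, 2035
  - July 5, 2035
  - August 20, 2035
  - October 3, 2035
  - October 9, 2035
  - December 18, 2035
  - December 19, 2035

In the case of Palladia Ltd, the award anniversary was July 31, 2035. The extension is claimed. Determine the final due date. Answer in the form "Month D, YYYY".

August 30, 2035

Adding 15 calendar days to July 31, 2035 gives August 15, 2035.
August 15, 2035 is a Wednesday and not a listed holiday, so it stands.
The 15-calendar-day extension moves the deadline from August 15, 2035 to August 30, 2035.
Since August 30, 2035 is a Thursday and not a holiday, the date is unchanged.
So the filing is due August 30, 2035.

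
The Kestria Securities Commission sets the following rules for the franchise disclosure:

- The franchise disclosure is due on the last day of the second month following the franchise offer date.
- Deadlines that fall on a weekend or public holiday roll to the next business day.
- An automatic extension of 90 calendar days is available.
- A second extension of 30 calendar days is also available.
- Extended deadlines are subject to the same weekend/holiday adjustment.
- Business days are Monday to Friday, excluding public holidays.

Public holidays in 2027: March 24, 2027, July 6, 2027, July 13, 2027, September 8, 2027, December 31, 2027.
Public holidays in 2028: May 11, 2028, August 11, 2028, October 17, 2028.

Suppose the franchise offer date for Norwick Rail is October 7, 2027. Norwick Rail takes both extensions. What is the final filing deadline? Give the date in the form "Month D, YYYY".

May 3, 2028

The second month after October 7, 2027 is December 2027, whose last day is December 31, 2027.
Because December 31, 2027 is a listed holiday, the deadline becomes January 3, 2028 (Monday).
With the 90-day extension, January 3, 2028 becomes April 2, 2028.
Because April 2, 2028 is a Sunday, the deadline becomes April 3, 2028 (Monday).
With the 30-day extension, April 3, 2028 becomes May 3, 2028.
May 3, 2028 (Wednesday) is already a business day.
The final due date is May 3, 2028.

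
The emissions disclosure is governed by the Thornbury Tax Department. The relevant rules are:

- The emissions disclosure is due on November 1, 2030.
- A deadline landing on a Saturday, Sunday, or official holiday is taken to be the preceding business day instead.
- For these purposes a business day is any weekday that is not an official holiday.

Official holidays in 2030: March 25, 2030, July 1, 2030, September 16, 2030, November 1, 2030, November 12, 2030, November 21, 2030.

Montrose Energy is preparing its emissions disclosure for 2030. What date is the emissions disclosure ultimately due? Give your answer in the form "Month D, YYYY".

October 31, 2030

The stated deadline is November 1, 2030.
November 1, 2030 falls on a listed holiday. Rolling to the preceding business day gives October 31, 2030, a Thursday.
Deadline: October 31, 2030.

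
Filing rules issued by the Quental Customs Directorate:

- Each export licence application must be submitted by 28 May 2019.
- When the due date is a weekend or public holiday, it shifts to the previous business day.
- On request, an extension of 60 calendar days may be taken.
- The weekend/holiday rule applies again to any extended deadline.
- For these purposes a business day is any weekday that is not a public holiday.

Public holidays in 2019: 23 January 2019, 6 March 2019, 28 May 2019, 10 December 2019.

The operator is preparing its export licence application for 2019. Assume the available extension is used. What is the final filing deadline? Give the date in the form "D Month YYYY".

The stated deadline is 28 May 2019.
28 May 2019 is a listed holiday; the preceding business day is 27 May 2019 (Monday).
Add the 60 calendar-day extension to 27 May 2019: 26 July 2019.
Since 26 July 2019 is a Friday and not a holiday, the date is unchanged.
Deadline: 26 July 2019.

26 July 2019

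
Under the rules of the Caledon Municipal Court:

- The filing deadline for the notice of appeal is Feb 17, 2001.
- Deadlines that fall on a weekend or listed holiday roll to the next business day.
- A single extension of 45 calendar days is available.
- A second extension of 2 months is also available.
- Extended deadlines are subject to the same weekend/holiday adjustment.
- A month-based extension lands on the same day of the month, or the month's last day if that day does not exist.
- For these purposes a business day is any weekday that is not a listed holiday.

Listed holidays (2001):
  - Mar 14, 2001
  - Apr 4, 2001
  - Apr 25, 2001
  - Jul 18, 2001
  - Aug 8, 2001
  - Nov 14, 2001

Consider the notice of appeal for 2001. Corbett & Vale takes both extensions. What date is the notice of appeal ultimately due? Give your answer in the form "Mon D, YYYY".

Jun 5, 2001

The stated deadline is Feb 17, 2001.
Feb 17, 2001 falls on a Saturday. Rolling to the next business day gives Feb 19, 2001, a Monday.
Add the 45 calendar-day extension to Feb 19, 2001: Apr 5, 2001.
Since Apr 5, 2001 is a Thursday and not a holiday, the date is unchanged.
The 2 months extension carries Apr 5, 2001 to Jun 5, 2001.
Jun 5, 2001 falls on a Tuesday, which is a business day, so no adjustment is needed.
Final deadline: Jun 5, 2001.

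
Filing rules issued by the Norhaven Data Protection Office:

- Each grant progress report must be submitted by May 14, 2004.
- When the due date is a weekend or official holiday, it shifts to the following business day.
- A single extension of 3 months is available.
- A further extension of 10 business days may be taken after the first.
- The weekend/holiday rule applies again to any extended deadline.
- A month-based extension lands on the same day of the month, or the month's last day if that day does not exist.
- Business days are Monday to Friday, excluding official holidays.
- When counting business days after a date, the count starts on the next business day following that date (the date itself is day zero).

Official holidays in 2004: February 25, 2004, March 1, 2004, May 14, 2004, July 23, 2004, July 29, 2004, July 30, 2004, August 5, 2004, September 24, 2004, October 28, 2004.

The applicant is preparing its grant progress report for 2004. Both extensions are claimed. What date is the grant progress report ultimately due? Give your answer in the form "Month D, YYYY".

August 31, 2004

The statutory due date is May 14, 2004.
May 14, 2004 is a listed holiday, so it moves to the next business day, May 17, 2004 (Monday).
Add 3 months to May 17, 2004: August 17, 2004.
August 17, 2004 is a Tuesday and not a listed holiday, so it stands.
Counting 10 further business days from August 17, 2004 reaches August 31, 2004.
August 31, 2004 is a Tuesday and not a listed holiday, so it stands.
So the filing is due August 31, 2004.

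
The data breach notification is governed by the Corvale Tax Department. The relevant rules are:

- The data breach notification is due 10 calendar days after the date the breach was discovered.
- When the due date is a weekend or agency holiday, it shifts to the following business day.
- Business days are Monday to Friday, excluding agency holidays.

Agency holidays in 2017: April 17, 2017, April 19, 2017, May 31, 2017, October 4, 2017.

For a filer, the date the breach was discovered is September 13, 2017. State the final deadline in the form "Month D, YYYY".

Trigger date September 13, 2017 + 10 calendar days = September 23, 2017.
September 23, 2017 is a Saturday, so it moves to the next business day, September 25, 2017 (Monday).
The final due date is September 25, 2017.

September 25, 2017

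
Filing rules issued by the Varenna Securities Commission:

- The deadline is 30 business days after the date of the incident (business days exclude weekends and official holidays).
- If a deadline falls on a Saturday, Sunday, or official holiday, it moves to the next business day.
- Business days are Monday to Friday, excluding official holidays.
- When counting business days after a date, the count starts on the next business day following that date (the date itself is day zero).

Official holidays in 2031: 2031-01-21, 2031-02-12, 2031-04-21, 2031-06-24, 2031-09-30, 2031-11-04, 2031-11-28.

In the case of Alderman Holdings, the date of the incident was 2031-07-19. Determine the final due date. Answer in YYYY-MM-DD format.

30 business days after 2031-07-19, excluding weekends and holidays, is 2031-08-29.
2031-08-29 is a Friday and not a listed holiday, so it stands.
Final deadline: 2031-08-29.

2031-08-29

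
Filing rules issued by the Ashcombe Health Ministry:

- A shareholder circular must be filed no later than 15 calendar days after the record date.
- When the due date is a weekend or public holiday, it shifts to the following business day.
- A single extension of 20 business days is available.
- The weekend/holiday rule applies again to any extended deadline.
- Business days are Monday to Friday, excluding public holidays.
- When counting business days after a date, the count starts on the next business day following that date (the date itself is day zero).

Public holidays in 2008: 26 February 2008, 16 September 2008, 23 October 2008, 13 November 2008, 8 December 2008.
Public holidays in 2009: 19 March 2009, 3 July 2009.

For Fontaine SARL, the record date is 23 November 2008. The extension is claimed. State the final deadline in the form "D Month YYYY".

15 calendar days after 23 November 2008 is 8 December 2008.
Because 8 December 2008 is a listed holiday, the deadline becomes 9 December 2008 (Tuesday).
The 20-business-day extension runs from 9 December 2008 to 6 January 2009.
6 January 2009 is a Tuesday and not a listed holiday, so it stands.
So the filing is due 6 January 2009.

6 January 2009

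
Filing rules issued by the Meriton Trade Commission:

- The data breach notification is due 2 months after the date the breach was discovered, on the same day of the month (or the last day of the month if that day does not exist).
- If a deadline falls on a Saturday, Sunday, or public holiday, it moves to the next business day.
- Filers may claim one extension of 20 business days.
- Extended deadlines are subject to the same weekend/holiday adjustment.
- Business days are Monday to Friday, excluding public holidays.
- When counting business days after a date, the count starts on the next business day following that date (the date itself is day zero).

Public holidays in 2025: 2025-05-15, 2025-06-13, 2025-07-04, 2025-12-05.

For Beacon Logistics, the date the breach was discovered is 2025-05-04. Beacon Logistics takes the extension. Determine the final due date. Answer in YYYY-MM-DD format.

Moving 2 months forward from 2025-05-04 on the corresponding day gives 2025-07-04.
2025-07-04 falls on a listed holiday. Rolling to the next business day gives 2025-07-07, a Monday.
The 20-business-day extension runs from 2025-07-07 to 2025-08-04.
Since 2025-08-04 is a Monday and not a holiday, the date is unchanged.
Final deadline: 2025-08-04.

2025-08-04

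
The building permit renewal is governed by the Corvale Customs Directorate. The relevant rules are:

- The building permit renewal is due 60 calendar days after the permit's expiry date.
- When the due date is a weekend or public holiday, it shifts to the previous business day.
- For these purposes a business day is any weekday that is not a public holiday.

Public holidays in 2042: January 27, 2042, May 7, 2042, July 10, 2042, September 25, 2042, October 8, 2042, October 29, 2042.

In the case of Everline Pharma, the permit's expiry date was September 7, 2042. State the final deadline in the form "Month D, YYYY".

November 6, 2042

60 calendar days after September 7, 2042 is November 6, 2042.
Since November 6, 2042 is a Thursday and not a holiday, the date is unchanged.
Final deadline: November 6, 2042.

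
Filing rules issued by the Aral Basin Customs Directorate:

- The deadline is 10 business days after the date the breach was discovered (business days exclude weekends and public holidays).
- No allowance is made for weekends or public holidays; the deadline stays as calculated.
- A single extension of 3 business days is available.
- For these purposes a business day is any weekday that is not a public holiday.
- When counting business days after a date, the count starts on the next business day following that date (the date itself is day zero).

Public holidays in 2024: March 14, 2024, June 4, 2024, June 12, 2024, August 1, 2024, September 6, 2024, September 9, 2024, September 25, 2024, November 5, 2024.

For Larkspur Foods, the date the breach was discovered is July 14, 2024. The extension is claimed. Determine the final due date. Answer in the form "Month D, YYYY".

July 31, 2024

Starting the day after July 14, 2024 and counting 10 business days lands on July 26, 2024.
July 26, 2024 is a Friday; no weekend or holiday adjustment applies.
Applying the 3-business-day extension: 3 business days after July 26, 2024 is July 31, 2024.
July 31, 2024 falls on a Wednesday. The rules make no weekend/holiday allowance, so it remains July 31, 2024.
So the filing is due July 31, 2024.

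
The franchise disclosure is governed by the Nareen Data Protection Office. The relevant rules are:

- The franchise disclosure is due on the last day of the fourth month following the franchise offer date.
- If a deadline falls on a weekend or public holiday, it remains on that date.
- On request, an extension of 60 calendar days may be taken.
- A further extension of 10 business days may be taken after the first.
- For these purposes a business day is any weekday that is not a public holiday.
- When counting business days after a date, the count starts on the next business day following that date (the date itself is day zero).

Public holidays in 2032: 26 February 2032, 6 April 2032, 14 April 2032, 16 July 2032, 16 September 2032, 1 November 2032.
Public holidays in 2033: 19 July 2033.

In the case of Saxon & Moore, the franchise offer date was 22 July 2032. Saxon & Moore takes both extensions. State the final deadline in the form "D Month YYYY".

11 February 2033

4 months after 22 July 2032 falls in November 2032; the last day of that month is 30 November 2032.
30 November 2032 is a Tuesday; no weekend or holiday adjustment applies.
Applying the 60-calendar-day extension: 30 November 2032 + 60 days = 29 January 2033.
No adjustment is made for weekends or holidays, so 29 January 2033 stands.
Counting 10 further business days from 29 January 2033 reaches 11 February 2033.
11 February 2033 falls on a Friday. The rules make no weekend/holiday allowance, so it remains 11 February 2033.
So the filing is due 11 February 2033.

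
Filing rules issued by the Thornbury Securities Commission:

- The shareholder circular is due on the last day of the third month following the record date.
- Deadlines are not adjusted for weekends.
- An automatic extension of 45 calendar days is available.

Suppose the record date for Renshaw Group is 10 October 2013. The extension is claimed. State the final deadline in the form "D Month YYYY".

17 March 2014

3 months after 10 October 2013 is January 2014; that month ends on 31 January 2014.
No adjustment is made for weekends or holidays, so 31 January 2014 stands.
The 45-calendar-day extension moves the deadline from 31 January 2014 to 17 March 2014.
17 March 2014 falls on a Monday. The rules make no weekend/holiday allowance, so it remains 17 March 2014.
So the filing is due 17 March 2014.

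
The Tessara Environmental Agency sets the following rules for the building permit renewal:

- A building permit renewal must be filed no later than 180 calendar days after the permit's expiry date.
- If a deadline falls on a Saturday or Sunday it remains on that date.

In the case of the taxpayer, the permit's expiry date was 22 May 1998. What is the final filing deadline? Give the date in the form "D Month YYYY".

Trigger date 22 May 1998 + 180 calendar days = 18 November 1998.
18 November 1998 falls on a Wednesday. The rules make no weekend/holiday allowance, so it remains 18 November 1998.
The final due date is 18 November 1998.

18 November 1998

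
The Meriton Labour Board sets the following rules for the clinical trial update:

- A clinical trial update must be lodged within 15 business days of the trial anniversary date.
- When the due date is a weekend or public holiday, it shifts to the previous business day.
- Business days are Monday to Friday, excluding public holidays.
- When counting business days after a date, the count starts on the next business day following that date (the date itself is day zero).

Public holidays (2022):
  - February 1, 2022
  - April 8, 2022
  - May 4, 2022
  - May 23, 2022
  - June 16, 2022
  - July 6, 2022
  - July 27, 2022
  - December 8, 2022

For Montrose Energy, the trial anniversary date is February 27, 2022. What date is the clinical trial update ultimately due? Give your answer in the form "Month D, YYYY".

Starting the day after February 27, 2022 and counting 15 business days lands on March 18, 2022.
Since March 18, 2022 is a Friday and not a holiday, the date is unchanged.
So the filing is due March 18, 2022.

March 18, 2022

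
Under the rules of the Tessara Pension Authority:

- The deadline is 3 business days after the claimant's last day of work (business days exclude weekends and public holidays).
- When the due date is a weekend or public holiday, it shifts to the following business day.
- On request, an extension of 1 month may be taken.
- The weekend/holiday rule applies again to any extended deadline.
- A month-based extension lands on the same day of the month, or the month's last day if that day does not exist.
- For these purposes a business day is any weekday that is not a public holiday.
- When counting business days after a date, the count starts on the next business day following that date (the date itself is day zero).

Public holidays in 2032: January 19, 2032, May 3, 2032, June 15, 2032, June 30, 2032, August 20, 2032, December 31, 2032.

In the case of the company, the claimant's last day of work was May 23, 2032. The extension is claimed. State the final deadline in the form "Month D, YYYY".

June 28, 2032

3 business days after May 23, 2032, excluding weekends and holidays, is May 26, 2032.
May 26, 2032 (Wednesday) is already a business day.
Add 1 month to May 26, 2032: June 26, 2032.
June 26, 2032 is a Saturday, so it moves to the next business day, June 28, 2032 (Monday).
The final due date is June 28, 2032.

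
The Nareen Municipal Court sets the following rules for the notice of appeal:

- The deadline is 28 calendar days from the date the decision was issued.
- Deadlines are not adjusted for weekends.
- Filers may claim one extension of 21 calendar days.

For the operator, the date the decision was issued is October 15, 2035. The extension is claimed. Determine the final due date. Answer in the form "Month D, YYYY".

28 calendar days after October 15, 2035 is November 12, 2035.
November 12, 2035 falls on a Monday. The rules make no weekend/holiday allowance, so it remains November 12, 2035.
Applying the 21-calendar-day extension: November 12, 2035 + 21 days = December 3, 2035.
December 3, 2035 is a Monday; no weekend or holiday adjustment applies.
Final deadline: December 3, 2035.

December 3, 2035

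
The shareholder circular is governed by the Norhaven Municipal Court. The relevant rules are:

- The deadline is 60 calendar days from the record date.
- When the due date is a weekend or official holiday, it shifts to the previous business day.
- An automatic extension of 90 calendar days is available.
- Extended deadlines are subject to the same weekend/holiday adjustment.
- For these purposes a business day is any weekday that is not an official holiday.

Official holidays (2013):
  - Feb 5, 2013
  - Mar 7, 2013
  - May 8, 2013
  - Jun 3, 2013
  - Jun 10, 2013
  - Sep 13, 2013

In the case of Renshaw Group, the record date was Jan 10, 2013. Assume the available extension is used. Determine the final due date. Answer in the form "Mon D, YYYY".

From Jan 10, 2013, 60 calendar days later is Mar 11, 2013.
Mar 11, 2013 (Monday) is already a business day.
Applying the 90-calendar-day extension: Mar 11, 2013 + 90 days = Jun 9, 2013.
Jun 9, 2013 is a Sunday, so it moves to the preceding business day, Jun 7, 2013 (Friday).
Final deadline: Jun 7, 2013.

Jun 7, 2013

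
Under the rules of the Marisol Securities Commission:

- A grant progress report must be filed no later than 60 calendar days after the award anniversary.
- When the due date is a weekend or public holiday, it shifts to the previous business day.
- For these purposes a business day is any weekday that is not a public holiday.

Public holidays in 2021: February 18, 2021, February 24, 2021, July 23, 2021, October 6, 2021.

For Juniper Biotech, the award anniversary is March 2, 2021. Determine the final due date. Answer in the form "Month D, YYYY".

April 30, 2021

From March 2, 2021, 60 calendar days later is May 1, 2021.
May 1, 2021 is a Saturday; the preceding business day is April 30, 2021 (Friday).
Deadline: April 30, 2021.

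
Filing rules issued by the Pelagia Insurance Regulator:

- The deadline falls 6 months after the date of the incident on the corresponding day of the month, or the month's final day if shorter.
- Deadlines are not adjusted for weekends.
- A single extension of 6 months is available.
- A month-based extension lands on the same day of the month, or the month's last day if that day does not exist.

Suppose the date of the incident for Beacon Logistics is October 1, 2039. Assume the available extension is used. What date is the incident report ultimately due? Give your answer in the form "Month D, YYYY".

6 months from October 1, 2039 is April 1, 2040.
April 1, 2040 falls on a Sunday. The rules make no weekend/holiday allowance, so it remains April 1, 2040.
The 6 months extension carries April 1, 2040 to October 1, 2040.
No adjustment is made for weekends or holidays, so October 1, 2040 stands.
Deadline: October 1, 2040.

October 1, 2040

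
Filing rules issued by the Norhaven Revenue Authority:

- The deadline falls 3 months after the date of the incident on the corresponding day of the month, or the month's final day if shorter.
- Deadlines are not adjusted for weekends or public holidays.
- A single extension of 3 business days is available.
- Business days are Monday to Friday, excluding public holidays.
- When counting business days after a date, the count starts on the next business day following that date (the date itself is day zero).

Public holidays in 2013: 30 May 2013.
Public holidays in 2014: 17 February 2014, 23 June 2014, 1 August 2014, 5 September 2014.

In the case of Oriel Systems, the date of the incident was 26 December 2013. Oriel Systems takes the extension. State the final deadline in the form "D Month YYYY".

31 March 2014

3 months from 26 December 2013 is 26 March 2014.
26 March 2014 falls on a Wednesday. The rules make no weekend/holiday allowance, so it remains 26 March 2014.
Counting 3 further business days from 26 March 2014 reaches 31 March 2014.
31 March 2014 falls on a Monday. The rules make no weekend/holiday allowance, so it remains 31 March 2014.
Deadline: 31 March 2014.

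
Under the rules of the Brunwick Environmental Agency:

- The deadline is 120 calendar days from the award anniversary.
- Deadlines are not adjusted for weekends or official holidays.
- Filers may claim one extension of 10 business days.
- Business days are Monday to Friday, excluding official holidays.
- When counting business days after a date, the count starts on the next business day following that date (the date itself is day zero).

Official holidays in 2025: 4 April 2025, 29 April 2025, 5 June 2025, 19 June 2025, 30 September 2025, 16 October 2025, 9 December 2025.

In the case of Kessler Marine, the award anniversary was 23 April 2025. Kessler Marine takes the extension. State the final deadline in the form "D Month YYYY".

From 23 April 2025, 120 calendar days later is 21 August 2025.
No adjustment is made for weekends or holidays, so 21 August 2025 stands.
The 10-business-day extension runs from 21 August 2025 to 4 September 2025.
4 September 2025 is a Thursday; no weekend or holiday adjustment applies.
So the filing is due 4 September 2025.

4 September 2025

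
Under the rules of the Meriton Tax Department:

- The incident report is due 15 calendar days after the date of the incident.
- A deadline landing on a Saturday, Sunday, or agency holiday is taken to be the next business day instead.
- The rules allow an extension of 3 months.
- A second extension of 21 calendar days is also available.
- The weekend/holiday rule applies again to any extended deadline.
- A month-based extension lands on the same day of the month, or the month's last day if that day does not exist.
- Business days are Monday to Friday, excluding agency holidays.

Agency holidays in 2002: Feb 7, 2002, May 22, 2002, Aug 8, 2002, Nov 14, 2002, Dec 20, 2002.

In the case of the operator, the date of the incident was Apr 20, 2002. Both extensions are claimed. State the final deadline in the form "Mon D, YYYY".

15 calendar days after Apr 20, 2002 is May 5, 2002.
May 5, 2002 is a Sunday; the next business day is May 6, 2002 (Monday).
The 3 months extension carries May 6, 2002 to Aug 6, 2002.
Aug 6, 2002 (Tuesday) is already a business day.
The 21-calendar-day extension moves the deadline from Aug 6, 2002 to Aug 27, 2002.
Aug 27, 2002 falls on a Tuesday, which is a business day, so no adjustment is needed.
Deadline: Aug 27, 2002.

Aug 27, 2002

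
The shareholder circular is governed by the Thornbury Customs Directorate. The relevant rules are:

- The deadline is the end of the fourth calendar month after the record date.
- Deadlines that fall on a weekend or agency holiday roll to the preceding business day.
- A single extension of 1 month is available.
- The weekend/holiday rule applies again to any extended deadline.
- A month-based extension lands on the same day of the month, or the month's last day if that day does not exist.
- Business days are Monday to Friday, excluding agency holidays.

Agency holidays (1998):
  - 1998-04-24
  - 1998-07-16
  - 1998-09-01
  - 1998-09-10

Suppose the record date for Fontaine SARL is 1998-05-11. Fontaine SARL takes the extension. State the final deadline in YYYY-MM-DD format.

1998-10-30

4 months after 1998-05-11 is September 1998; that month ends on 1998-09-30.
Since 1998-09-30 is a Wednesday and not a holiday, the date is unchanged.
Applying the 1 month extension: 1 month after 1998-09-30 is 1998-10-30.
Since 1998-10-30 is a Friday and not a holiday, the date is unchanged.
The final due date is 1998-10-30.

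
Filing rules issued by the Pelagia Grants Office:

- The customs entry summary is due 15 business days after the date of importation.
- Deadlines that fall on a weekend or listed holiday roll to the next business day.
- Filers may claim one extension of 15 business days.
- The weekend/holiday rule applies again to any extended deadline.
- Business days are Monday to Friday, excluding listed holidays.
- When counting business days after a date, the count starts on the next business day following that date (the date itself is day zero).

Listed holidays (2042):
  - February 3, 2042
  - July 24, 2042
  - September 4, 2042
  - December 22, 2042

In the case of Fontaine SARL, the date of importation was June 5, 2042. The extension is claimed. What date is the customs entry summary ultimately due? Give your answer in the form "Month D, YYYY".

15 business days after June 5, 2042, excluding weekends and holidays, is June 26, 2042.
June 26, 2042 is a Thursday and not a listed holiday, so it stands.
Applying the 15-business-day extension: 15 business days after June 26, 2042 is July 17, 2042.
Since July 17, 2042 is a Thursday and not a holiday, the date is unchanged.
So the filing is due July 17, 2042.

July 17, 2042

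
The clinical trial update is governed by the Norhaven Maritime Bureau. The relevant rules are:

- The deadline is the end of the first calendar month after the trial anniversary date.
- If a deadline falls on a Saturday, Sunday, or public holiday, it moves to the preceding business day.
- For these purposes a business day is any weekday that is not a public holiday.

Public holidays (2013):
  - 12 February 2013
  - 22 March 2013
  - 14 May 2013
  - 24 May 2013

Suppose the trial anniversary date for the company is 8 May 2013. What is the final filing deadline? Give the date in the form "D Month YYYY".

28 June 2013

1 month after 8 May 2013 falls in June 2013; the last day of that month is 30 June 2013.
30 June 2013 is a Sunday; the preceding business day is 28 June 2013 (Friday).
The final due date is 28 June 2013.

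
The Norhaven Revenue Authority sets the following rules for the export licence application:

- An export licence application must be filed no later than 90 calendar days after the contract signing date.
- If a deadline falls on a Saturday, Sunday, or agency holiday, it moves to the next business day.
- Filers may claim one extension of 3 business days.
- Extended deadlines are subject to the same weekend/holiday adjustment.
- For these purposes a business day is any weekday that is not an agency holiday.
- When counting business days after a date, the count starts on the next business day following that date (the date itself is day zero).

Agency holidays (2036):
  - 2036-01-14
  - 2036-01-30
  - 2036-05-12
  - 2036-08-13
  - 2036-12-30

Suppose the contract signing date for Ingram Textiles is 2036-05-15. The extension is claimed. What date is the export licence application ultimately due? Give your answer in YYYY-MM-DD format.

2036-08-19

From 2036-05-15, 90 calendar days later is 2036-08-13.
2036-08-13 is a listed holiday, so it moves to the next business day, 2036-08-14 (Thursday).
The 3-business-day extension runs from 2036-08-14 to 2036-08-19.
2036-08-19 is a Tuesday and not a listed holiday, so it stands.
Deadline: 2036-08-19.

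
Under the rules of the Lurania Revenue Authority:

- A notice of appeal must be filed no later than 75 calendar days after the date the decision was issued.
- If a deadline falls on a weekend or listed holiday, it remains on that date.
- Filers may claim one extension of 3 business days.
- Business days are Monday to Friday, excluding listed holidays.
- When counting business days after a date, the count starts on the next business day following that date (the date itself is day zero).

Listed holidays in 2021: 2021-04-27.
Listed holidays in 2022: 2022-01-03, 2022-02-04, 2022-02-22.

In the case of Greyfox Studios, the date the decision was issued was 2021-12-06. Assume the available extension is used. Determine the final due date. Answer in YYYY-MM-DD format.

75 calendar days after 2021-12-06 is 2022-02-19.
No adjustment is made for weekends or holidays, so 2022-02-19 stands.
The 3-business-day extension runs from 2022-02-19 to 2022-02-24.
No adjustment is made for weekends or holidays, so 2022-02-24 stands.
The final due date is 2022-02-24.

2022-02-24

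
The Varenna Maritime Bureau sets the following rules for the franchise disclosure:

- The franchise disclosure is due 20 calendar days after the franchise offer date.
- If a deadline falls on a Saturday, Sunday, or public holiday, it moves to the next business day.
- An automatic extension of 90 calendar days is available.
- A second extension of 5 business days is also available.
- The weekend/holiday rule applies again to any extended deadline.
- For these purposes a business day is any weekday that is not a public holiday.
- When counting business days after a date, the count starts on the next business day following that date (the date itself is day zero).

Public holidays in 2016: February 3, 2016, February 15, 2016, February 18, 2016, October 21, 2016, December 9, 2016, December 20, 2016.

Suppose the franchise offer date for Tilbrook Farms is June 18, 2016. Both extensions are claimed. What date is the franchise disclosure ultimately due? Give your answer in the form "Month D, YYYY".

20 calendar days after June 18, 2016 is July 8, 2016.
July 8, 2016 (Friday) is already a business day.
The 90-calendar-day extension moves the deadline from July 8, 2016 to October 6, 2016.
October 6, 2016 falls on a Thursday, which is a business day, so no adjustment is needed.
The 5-business-day extension runs from October 6, 2016 to October 13, 2016.
October 13, 2016 is a Thursday and not a listed holiday, so it stands.
Deadline: October 13, 2016.

October 13, 2016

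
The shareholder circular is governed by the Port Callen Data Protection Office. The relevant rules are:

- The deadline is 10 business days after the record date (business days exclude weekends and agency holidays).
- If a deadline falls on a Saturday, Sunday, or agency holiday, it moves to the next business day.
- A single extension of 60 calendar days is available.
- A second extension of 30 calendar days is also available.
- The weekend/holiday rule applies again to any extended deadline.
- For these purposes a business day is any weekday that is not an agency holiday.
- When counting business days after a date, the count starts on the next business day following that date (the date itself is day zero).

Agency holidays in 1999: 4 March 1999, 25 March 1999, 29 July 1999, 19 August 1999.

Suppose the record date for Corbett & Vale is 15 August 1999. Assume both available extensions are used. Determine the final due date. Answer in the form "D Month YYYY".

29 November 1999

Starting the day after 15 August 1999 and counting 10 business days lands on 30 August 1999.
30 August 1999 (Monday) is already a business day.
With the 60-day extension, 30 August 1999 becomes 29 October 1999.
29 October 1999 falls on a Friday, which is a business day, so no adjustment is needed.
Add the 30 calendar-day extension to 29 October 1999: 28 November 1999.
28 November 1999 is a Sunday, so it moves to the next business day, 29 November 1999 (Monday).
Final deadline: 29 November 1999.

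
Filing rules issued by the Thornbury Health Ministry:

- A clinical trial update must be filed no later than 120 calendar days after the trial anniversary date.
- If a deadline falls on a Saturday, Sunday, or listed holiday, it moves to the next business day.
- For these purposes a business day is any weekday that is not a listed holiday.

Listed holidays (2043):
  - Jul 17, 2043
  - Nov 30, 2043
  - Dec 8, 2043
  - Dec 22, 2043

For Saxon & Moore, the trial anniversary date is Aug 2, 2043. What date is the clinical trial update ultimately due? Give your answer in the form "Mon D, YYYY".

120 calendar days after Aug 2, 2043 is Nov 30, 2043.
Nov 30, 2043 is a listed holiday; the next business day is Dec 1, 2043 (Tuesday).
Final deadline: Dec 1, 2043.

Dec 1, 2043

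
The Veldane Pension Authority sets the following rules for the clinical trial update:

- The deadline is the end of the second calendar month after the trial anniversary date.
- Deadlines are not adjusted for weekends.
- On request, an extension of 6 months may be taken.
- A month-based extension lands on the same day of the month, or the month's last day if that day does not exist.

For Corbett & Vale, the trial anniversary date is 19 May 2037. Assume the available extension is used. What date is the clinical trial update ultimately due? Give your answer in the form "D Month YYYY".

The second month after 19 May 2037 is July 2037, whose last day is 31 July 2037.
31 July 2037 is a Friday; no weekend or holiday adjustment applies.
Add 6 months to 31 July 2037: 31 January 2038.
31 January 2038 is a Sunday; no weekend or holiday adjustment applies.
Deadline: 31 January 2038.

31 January 2038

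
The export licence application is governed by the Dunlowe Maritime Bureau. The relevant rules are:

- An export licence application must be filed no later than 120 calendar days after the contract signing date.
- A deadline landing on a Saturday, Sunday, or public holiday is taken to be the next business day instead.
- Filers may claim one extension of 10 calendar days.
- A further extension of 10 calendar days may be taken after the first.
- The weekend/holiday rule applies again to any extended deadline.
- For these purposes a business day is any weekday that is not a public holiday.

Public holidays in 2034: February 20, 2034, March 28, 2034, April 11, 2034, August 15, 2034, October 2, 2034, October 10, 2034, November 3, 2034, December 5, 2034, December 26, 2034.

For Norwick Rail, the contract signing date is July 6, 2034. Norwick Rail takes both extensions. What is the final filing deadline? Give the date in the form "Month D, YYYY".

November 27, 2034

From July 6, 2034, 120 calendar days later is November 3, 2034.
November 3, 2034 is a listed holiday, so it moves to the next business day, November 6, 2034 (Monday).
Applying the 10-calendar-day extension: November 6, 2034 + 10 days = November 16, 2034.
November 16, 2034 falls on a Thursday, which is a business day, so no adjustment is needed.
Add the 10 calendar-day extension to November 16, 2034: November 26, 2034.
Because November 26, 2034 is a Sunday, the deadline becomes November 27, 2034 (Monday).
Deadline: November 27, 2034.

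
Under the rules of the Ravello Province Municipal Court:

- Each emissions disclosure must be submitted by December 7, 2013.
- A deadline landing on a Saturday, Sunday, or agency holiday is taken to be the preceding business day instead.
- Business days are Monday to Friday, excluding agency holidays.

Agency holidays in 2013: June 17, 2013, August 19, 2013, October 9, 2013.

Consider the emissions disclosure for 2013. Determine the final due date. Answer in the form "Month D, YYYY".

The stated deadline is December 7, 2013.
Because December 7, 2013 is a Saturday, the deadline becomes December 6, 2013 (Friday).
Deadline: December 6, 2013.

December 6, 2013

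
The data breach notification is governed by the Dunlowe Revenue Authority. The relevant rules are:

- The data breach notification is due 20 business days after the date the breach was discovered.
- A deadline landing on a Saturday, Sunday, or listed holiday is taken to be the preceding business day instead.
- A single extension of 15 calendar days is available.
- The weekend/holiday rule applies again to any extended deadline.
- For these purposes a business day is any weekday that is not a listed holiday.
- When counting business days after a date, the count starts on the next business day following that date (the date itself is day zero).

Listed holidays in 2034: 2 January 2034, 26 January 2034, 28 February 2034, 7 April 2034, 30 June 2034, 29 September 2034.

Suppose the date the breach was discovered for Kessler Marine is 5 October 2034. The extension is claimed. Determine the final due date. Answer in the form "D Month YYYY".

20 business days after 5 October 2034, excluding weekends and holidays, is 2 November 2034.
Since 2 November 2034 is a Thursday and not a holiday, the date is unchanged.
Add the 15 calendar-day extension to 2 November 2034: 17 November 2034.
17 November 2034 falls on a Friday, which is a business day, so no adjustment is needed.
Final deadline: 17 November 2034.

17 November 2034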